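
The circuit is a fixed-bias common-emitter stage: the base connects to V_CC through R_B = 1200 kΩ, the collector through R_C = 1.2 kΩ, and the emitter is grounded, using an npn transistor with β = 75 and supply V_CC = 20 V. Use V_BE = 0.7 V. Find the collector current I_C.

I_C ≈ 1.2 mA

Base loop: V_CC = I_B·R_B + V_BE, so I_B = (20 − 0.7)/1200 kΩ = 0.0161 mA.
In the active region I_C = β·I_B = 75 × 0.0161 = 1.21 mA.
Collector loop: V_CE = V_CC − I_C·R_C = 20 − 1.21×1.2 = 18.6 V.
Since V_CE = 18.6 V > V_CE(sat) ≈ 0.2 V, the transistor is in the active region as assumed.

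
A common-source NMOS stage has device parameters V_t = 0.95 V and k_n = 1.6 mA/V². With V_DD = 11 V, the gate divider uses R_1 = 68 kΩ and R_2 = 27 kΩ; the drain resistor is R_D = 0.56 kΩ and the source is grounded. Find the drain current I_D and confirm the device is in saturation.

I_D ≈ 3.8 mA

V_G = V_DD·R_2/(R_1+R_2) = 11×27/95 = 3.13 V. With the source grounded, V_GS = V_G = 3.13 V.
Assume saturation: I_D = (k_n/2)(V_GS − V_t)² = (1.6/2)×(3.13 − 0.95)² = 0.8×2.18² = 3.79 mA.
V_DS = V_DD − I_D·R_D = 11 − 3.79×0.56 = 8.88 V.
Saturation requires V_DS ≥ V_GS − V_t = 2.18 V; 8.88 ≥ 2.18 ✓.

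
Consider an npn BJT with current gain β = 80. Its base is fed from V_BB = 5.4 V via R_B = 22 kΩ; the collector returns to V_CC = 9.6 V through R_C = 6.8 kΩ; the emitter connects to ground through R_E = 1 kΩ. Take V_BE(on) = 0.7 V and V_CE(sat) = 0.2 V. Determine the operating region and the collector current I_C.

saturation; I_C ≈ 1.2 mA

Assume active: I_B = (5.4 − 0.7)/(22 + 81×1) = 0.0456 mA, I_C = β·I_B = 3.65 mA.
Then V_CE = 9.6 − 3.65×6.8 − 3.7×1 = -18.9 V < 0.2 V — the active assumption fails.
Re-solve with V_CE = 0.2 V. KCL at the emitter: V_E/R_E = (V_BB−0.7−V_E)/R_B + (V_CC−0.2−V_E)/R_C, giving V_E = 1.34 V.
I_C = (V_CC − 0.2 − V_E)/R_C = (9.4 − 1.34)/6.8 = 1.19 mA.
Check: I_B = (4.7 − 1.34)/22 = 0.153 mA, and β·I_B = 12.2 mA > I_C, confirming saturation.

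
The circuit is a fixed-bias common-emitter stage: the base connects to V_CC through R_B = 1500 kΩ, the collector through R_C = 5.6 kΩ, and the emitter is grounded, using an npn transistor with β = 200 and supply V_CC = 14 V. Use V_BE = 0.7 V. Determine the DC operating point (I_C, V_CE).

Base loop: V_CC = I_B·R_B + V_BE, so I_B = (14 − 0.7)/1500 kΩ = 0.00887 mA.
In the active region I_C = β·I_B = 200 × 0.00887 = 1.77 mA.
Collector loop: V_CE = V_CC − I_C·R_C = 14 − 1.77×5.6 = 4.07 V.
Since V_CE = 4.07 V > V_CE(sat) ≈ 0.2 V, the transistor is in the active region as assumed.

I_C ≈ 1.8 mA, V_CE ≈ 4.1 V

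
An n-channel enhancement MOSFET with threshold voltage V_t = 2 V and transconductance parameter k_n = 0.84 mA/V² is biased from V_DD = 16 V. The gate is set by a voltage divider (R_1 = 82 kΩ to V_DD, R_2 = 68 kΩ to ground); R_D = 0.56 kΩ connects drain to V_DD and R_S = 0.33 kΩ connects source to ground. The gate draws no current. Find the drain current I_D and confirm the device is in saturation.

I_D ≈ 5.2 mA

V_G = V_DD·R_2/(R_1+R_2) = 16×68/150 = 7.25 V.
Assume saturation: I_D = (k_n/2)(V_GS − V_t)² with V_GS = V_G − I_D·R_S = 7.25 − 0.33·I_D.
Substituting gives 0.0457·I_D² − 2.46·I_D + 11.6 = 0, with roots I_D = 5.23 or 48.5 mA.
The root I_D = 48.5 mA gives V_GS = -8.74 V ≤ V_t, so take I_D = 5.23 mA.
Then V_GS = 5.53 V and V_DS = V_DD − I_D(R_D+R_S) = 16 − 5.23×0.89 = 11.3 V.
Saturation requires V_DS ≥ V_GS − V_t = 3.53 V; 11.3 ≥ 3.53 ✓.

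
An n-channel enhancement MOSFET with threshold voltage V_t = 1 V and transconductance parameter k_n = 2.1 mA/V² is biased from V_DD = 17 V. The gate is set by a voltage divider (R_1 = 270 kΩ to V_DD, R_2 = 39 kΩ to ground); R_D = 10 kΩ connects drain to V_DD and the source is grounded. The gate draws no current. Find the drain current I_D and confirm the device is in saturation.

V_G = V_DD·R_2/(R_1+R_2) = 17×39/309 = 2.15 V. With the source grounded, V_GS = V_G = 2.15 V.
Assume saturation: I_D = (k_n/2)(V_GS − V_t)² = (2.1/2)×(2.15 − 1)² = 1.05×1.15² = 1.38 mA.
V_DS = V_DD − I_D·R_D = 17 − 1.38×10 = 3.22 V.
Saturation requires V_DS ≥ V_GS − V_t = 1.15 V; 3.22 ≥ 1.15 ✓.

I_D ≈ 1.4 mA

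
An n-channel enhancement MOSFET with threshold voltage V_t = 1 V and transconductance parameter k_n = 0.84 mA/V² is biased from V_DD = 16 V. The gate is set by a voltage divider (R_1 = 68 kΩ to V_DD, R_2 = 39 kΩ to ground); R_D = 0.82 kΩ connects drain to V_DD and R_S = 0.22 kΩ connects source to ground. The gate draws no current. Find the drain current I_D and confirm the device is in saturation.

V_G = V_DD·R_2/(R_1+R_2) = 16×39/107 = 5.83 V.
Assume saturation: I_D = (k_n/2)(V_GS − V_t)² with V_GS = V_G − I_D·R_S = 5.83 − 0.22·I_D.
Substituting gives 0.0203·I_D² − 1.89·I_D + 9.81 = 0, with roots I_D = 5.51 or 87.6 mA.
The root I_D = 87.6 mA gives V_GS = -13.4 V ≤ V_t, so take I_D = 5.51 mA.
Then V_GS = 4.62 V and V_DS = V_DD − I_D(R_D+R_S) = 16 − 5.51×1.04 = 10.3 V.
Saturation requires V_DS ≥ V_GS − V_t = 3.62 V; 10.3 ≥ 3.62 ✓.

I_D ≈ 5.5 mA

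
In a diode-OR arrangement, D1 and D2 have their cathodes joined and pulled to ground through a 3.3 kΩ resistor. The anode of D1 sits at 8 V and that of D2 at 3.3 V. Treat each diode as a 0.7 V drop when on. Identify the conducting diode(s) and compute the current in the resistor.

Only D1 conducts; I_R ≈ 2.2 mA

Assume both conduct. Then node N would need to be at both 8−0.7 = 7.3 V and 3.3−0.7 = 2.6 V, which is impossible.
Assume only D1 conducts: V_N = 8 − 0.7 = 7.3 V, so I_R = 7.3/3.3 = 2.21 mA.
Check D2: its anode-to-cathode voltage is 3.3 − 7.3 = -4 V < 0.7 V, so it is off. The assumption is consistent.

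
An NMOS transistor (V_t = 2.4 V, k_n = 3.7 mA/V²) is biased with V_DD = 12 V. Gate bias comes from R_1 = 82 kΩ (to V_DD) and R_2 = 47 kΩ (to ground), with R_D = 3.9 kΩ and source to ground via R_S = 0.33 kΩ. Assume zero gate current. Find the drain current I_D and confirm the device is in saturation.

V_G = V_DD·R_2/(R_1+R_2) = 12×47/129 = 4.37 V.
Assume saturation: I_D = (k_n/2)(V_GS − V_t)² with V_GS = V_G − I_D·R_S = 4.37 − 0.33·I_D.
Substituting gives 0.201·I_D² − 3.41·I_D + 7.19 = 0, with roots I_D = 2.47 or 14.4 mA.
The root I_D = 14.4 mA gives V_GS = -0.394 V ≤ V_t, so take I_D = 2.47 mA.
Then V_GS = 3.56 V and V_DS = V_DD − I_D(R_D+R_S) = 12 − 2.47×4.23 = 1.54 V.
Saturation requires V_DS ≥ V_GS − V_t = 1.16 V; 1.54 ≥ 1.16 ✓.

I_D ≈ 2.5 mA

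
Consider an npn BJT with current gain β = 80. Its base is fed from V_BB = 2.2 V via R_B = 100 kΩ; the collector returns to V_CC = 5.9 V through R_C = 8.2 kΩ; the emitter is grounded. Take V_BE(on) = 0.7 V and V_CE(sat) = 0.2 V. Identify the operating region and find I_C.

saturation; I_C ≈ 0.7 mA

Assume active: I_B = (2.2 − 0.7)/100 = 0.015 mA, giving I_C = β·I_B = 1.2 mA.
But then V_CE = 5.9 − 1.2×8.2 = -3.94 V < V_CE(sat) = 0.2 V — impossible in the active region.
So the transistor is saturated. With V_CE = 0.2 V, I_C = (V_CC − 0.2)/R_C = 5.7/8.2 = 0.695 mA.
Check: β·I_B = 1.2 mA > I_C = 0.695 mA, confirming saturation.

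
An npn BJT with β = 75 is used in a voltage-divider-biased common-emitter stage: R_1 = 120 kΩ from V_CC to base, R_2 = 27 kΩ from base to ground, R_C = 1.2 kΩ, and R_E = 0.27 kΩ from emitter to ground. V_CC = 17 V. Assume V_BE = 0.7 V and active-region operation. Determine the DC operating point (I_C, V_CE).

I_C ≈ 4.3 mA, V_CE ≈ 11 V

Thevenize the base divider: V_Th = V_CC·R_2/(R_1+R_2) = 17×27/147 = 3.12 V, R_Th = R_1‖R_2 = 22 kΩ.
Base-emitter loop: V_Th = I_B·R_Th + V_BE + (β+1)I_B·R_E, so I_B = (3.12 − 0.7) / (22 + 76×0.27) = 0.0569 mA.
I_C = β·I_B = 75×0.0569 = 4.27 mA, and I_E = (β+1)I_B = 4.33 mA.
V_CE = V_CC − I_C·R_C − I_E·R_E = 17 − 4.27×1.2 − 4.33×0.27 = 10.7 V.
V_CE = 10.7 V > 0.2 V confirms active-region operation.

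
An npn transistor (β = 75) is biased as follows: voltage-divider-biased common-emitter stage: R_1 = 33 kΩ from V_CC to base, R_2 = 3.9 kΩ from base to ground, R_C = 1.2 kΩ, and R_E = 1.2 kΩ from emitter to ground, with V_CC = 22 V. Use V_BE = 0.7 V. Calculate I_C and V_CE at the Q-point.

Thevenize the base divider: V_Th = V_CC·R_2/(R_1+R_2) = 22×3.9/36.9 = 2.33 V, R_Th = R_1‖R_2 = 3.49 kΩ.
Base-emitter loop: V_Th = I_B·R_Th + V_BE + (β+1)I_B·R_E, so I_B = (2.33 − 0.7) / (3.49 + 76×1.2) = 0.0172 mA.
I_C = β·I_B = 75×0.0172 = 1.29 mA, and I_E = (β+1)I_B = 1.3 mA.
V_CE = V_CC − I_C·R_C − I_E·R_E = 22 − 1.29×1.2 − 1.3×1.2 = 18.9 V.
V_CE = 18.9 V > 0.2 V confirms active-region operation.

I_C ≈ 1.3 mA, V_CE ≈ 19 V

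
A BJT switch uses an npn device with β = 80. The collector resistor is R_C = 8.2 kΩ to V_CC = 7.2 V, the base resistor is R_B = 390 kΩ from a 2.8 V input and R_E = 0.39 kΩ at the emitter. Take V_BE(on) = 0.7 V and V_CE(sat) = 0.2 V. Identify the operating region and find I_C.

Assume active. Base-emitter loop: I_B = (V_BB − V_BE)/(R_B + (β+1)R_E) = (2.8 − 0.7)/(390 + 81×0.39) = 0.00498 mA.
I_C = β·I_B = 80×0.00498 = 0.398 mA.
V_CE = V_CC − I_C·R_C − I_E·R_E = 7.2 − 0.398×8.2 − 0.403×0.39 = 3.78 V > V_CE(sat), so the active-region assumption holds.

active; I_C ≈ 0.4 mA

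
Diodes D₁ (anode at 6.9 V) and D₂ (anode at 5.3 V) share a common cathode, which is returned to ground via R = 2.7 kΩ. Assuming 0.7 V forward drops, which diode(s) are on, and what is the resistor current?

Assume both conduct. Then node N would need to be at both 6.9−0.7 = 6.2 V and 5.3−0.7 = 4.6 V, which is impossible.
Assume only D₁ conducts: V_N = 6.9 − 0.7 = 6.2 V, so I_R = 6.2/2.7 = 2.3 mA.
Check D₂: its anode-to-cathode voltage is 5.3 − 6.2 = -0.9 V < 0.7 V, so it is off. The assumption is consistent.

Only D₁ conducts; I_R ≈ 2.3 mA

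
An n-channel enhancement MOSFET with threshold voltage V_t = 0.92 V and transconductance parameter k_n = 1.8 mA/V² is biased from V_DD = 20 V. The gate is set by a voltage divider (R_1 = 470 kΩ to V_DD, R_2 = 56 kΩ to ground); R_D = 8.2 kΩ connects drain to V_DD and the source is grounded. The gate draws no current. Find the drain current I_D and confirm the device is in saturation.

V_G = V_DD·R_2/(R_1+R_2) = 20×56/526 = 2.13 V. With the source grounded, V_GS = V_G = 2.13 V.
Assume saturation: I_D = (k_n/2)(V_GS − V_t)² = (1.8/2)×(2.13 − 0.92)² = 0.9×1.21² = 1.32 mA.
V_DS = V_DD − I_D·R_D = 20 − 1.32×8.2 = 9.21 V.
Saturation requires V_DS ≥ V_GS − V_t = 1.21 V; 9.21 ≥ 1.21 ✓.

I_D ≈ 1.3 mA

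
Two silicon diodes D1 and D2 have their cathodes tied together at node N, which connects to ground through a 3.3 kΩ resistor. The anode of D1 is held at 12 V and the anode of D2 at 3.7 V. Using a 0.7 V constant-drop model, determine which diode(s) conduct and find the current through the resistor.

Only D1 conducts; I_R ≈ 3.4 mA

Assume both conduct. Then node N would need to be at both 12−0.7 = 11.3 V and 3.7−0.7 = 3 V, which is impossible.
Assume only D1 conducts: V_N = 12 − 0.7 = 11.3 V, so I_R = 11.3/3.3 = 3.42 mA.
Check D2: its anode-to-cathode voltage is 3.7 − 11.3 = -7.6 V < 0.7 V, so it is off. The assumption is consistent.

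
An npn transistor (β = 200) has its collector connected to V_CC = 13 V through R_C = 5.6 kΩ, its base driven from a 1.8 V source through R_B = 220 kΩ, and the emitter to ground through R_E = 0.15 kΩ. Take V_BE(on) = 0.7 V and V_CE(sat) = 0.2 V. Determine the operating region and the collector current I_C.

active; I_C ≈ 0.88 mA

Assume active. Base-emitter loop: I_B = (V_BB − V_BE)/(R_B + (β+1)R_E) = (1.8 − 0.7)/(220 + 201×0.15) = 0.0044 mA.
I_C = β·I_B = 200×0.0044 = 0.879 mA.
V_CE = V_CC − I_C·R_C − I_E·R_E = 13 − 0.879×5.6 − 0.884×0.15 = 7.94 V > V_CE(sat), so the active-region assumption holds.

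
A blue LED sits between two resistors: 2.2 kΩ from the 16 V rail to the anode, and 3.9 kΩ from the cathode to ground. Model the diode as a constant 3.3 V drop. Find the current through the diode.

The two resistors are in series with the diode, so KVL gives 16 = I·2.2 + 3.3 + I·3.9.
I = (16 − 3.3) / (2.2 + 3.9) kΩ = 12.7 / 6.1 = 2.08 mA.

I ≈ 2.1 mA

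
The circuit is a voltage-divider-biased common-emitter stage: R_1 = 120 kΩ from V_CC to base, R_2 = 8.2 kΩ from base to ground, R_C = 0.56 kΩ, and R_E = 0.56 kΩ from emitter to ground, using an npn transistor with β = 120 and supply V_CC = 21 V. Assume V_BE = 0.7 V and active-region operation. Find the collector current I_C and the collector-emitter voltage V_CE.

I_C ≈ 1 mA, V_CE ≈ 20 V

Thevenize the base divider: V_Th = V_CC·R_2/(R_1+R_2) = 21×8.2/128 = 1.34 V, R_Th = R_1‖R_2 = 7.68 kΩ.
Base-emitter loop: V_Th = I_B·R_Th + V_BE + (β+1)I_B·R_E, so I_B = (1.34 − 0.7) / (7.68 + 121×0.56) = 0.00853 mA.
I_C = β·I_B = 120×0.00853 = 1.02 mA, and I_E = (β+1)I_B = 1.03 mA.
V_CE = V_CC − I_C·R_C − I_E·R_E = 21 − 1.02×0.56 − 1.03×0.56 = 19.8 V.
V_CE = 19.8 V > 0.2 V confirms active-region operation.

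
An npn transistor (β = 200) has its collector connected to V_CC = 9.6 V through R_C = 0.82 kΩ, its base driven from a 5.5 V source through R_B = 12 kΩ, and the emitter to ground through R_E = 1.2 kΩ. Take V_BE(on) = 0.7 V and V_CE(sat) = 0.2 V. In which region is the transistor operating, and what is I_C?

Assume active. Base-emitter loop: I_B = (V_BB − V_BE)/(R_B + (β+1)R_E) = (5.5 − 0.7)/(12 + 201×1.2) = 0.019 mA.
I_C = β·I_B = 200×0.019 = 3.79 mA.
V_CE = V_CC − I_C·R_C − I_E·R_E = 9.6 − 3.79×0.82 − 3.81×1.2 = 1.92 V > V_CE(sat), so the active-region assumption holds.

active; I_C ≈ 3.8 mA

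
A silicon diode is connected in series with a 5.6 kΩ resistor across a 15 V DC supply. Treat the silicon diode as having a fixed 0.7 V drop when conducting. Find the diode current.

KVL around the loop: 15 = V_D + I·R = 0.7 + I × 5.6 kΩ.
So I = (15 − 0.7) / 5.6 kΩ = 14.3 / 5.6 = 2.55 mA.

I ≈ 2.6 mA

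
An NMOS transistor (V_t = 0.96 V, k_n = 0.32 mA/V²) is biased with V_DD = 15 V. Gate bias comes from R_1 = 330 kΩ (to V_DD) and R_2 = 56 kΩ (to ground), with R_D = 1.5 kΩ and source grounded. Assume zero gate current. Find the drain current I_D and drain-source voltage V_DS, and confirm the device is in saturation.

I_D ≈ 0.24 mA, V_DS ≈ 15 V

V_G = V_DD·R_2/(R_1+R_2) = 15×56/386 = 2.18 V. With the source grounded, V_GS = V_G = 2.18 V.
Assume saturation: I_D = (k_n/2)(V_GS − V_t)² = (0.32/2)×(2.18 − 0.96)² = 0.16×1.22² = 0.237 mA.
V_DS = V_DD − I_D·R_D = 15 − 0.237×1.5 = 14.6 V.
Saturation requires V_DS ≥ V_GS − V_t = 1.22 V; 14.6 ≥ 1.22 ✓.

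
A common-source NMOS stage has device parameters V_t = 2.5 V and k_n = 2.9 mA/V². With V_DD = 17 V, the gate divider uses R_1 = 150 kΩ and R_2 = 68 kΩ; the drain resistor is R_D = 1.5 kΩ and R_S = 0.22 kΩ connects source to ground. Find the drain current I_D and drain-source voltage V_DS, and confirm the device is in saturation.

I_D ≈ 4.6 mA, V_DS ≈ 9 V

V_G = V_DD·R_2/(R_1+R_2) = 17×68/218 = 5.3 V.
Assume saturation: I_D = (k_n/2)(V_GS − V_t)² with V_GS = V_G − I_D·R_S = 5.3 − 0.22·I_D.
Substituting gives 0.0702·I_D² − 2.79·I_D + 11.4 = 0, with roots I_D = 4.62 or 35.1 mA.
The root I_D = 35.1 mA gives V_GS = -2.42 V ≤ V_t, so take I_D = 4.62 mA.
Then V_GS = 4.29 V and V_DS = V_DD − I_D(R_D+R_S) = 17 − 4.62×1.72 = 9.05 V.
Saturation requires V_DS ≥ V_GS − V_t = 1.79 V; 9.05 ≥ 1.79 ✓.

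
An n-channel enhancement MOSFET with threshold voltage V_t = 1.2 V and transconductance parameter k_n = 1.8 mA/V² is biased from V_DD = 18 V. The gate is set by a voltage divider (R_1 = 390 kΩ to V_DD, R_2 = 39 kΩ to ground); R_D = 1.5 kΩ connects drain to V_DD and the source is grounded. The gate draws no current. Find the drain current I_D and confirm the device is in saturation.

I_D ≈ 0.17 mA

V_G = V_DD·R_2/(R_1+R_2) = 18×39/429 = 1.64 V. With the source grounded, V_GS = V_G = 1.64 V.
Assume saturation: I_D = (k_n/2)(V_GS − V_t)² = (1.8/2)×(1.64 − 1.2)² = 0.9×0.436² = 0.171 mA.
V_DS = V_DD − I_D·R_D = 18 − 0.171×1.5 = 17.7 V.
Saturation requires V_DS ≥ V_GS − V_t = 0.436 V; 17.7 ≥ 0.436 ✓.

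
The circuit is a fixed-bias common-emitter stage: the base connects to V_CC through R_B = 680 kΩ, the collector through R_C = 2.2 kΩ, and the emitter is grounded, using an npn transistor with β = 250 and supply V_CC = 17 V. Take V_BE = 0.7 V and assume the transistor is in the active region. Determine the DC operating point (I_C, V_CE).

I_C ≈ 6 mA, V_CE ≈ 3.8 V

Base loop: V_CC = I_B·R_B + V_BE, so I_B = (17 − 0.7)/680 kΩ = 0.024 mA.
In the active region I_C = β·I_B = 250 × 0.024 = 5.99 mA.
Collector loop: V_CE = V_CC − I_C·R_C = 17 − 5.99×2.2 = 3.82 V.
Since V_CE = 3.82 V > V_CE(sat) ≈ 0.2 V, the transistor is in the active region as assumed.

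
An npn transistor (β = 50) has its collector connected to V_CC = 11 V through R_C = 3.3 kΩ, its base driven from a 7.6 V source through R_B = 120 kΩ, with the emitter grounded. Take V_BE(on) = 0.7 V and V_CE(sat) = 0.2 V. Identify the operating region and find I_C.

Assume active. Base-emitter loop: I_B = (V_BB − V_BE)/R_B = (7.6 − 0.7)/120 = 0.0575 mA.
I_C = β·I_B = 50×0.0575 = 2.88 mA.
V_CE = V_CC − I_C·R_C = 11 − 2.88×3.3 = 1.51 V > V_CE(sat), so the active-region assumption holds.

active; I_C ≈ 2.9 mA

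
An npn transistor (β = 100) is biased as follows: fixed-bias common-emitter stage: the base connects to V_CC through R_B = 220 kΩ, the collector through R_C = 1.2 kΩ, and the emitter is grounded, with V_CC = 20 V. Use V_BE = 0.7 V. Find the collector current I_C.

Base loop: V_CC = I_B·R_B + V_BE, so I_B = (20 − 0.7)/220 kΩ = 0.0877 mA.
In the active region I_C = β·I_B = 100 × 0.0877 = 8.77 mA.
Collector loop: V_CE = V_CC − I_C·R_C = 20 − 8.77×1.2 = 9.47 V.
Since V_CE = 9.47 V > V_CE(sat) ≈ 0.2 V, the transistor is in the active region as assumed.

I_C ≈ 8.8 mA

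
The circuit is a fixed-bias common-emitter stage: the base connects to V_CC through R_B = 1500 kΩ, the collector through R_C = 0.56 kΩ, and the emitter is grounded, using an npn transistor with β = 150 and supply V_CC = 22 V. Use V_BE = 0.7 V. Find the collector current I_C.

Base loop: V_CC = I_B·R_B + V_BE, so I_B = (22 − 0.7)/1500 kΩ = 0.0142 mA.
In the active region I_C = β·I_B = 150 × 0.0142 = 2.13 mA.
Collector loop: V_CE = V_CC − I_C·R_C = 22 − 2.13×0.56 = 20.8 V.
Since V_CE = 20.8 V > V_CE(sat) ≈ 0.2 V, the transistor is in the active region as assumed.

I_C ≈ 2.1 mA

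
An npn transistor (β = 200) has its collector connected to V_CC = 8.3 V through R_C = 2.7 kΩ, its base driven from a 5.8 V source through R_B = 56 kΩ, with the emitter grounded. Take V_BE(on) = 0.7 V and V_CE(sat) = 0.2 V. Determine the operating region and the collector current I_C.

Assume active: I_B = (5.8 − 0.7)/56 = 0.0911 mA, giving I_C = β·I_B = 18.2 mA.
But then V_CE = 8.3 − 18.2×2.7 = -40.9 V < V_CE(sat) = 0.2 V — impossible in the active region.
So the transistor is saturated. With V_CE = 0.2 V, I_C = (V_CC − 0.2)/R_C = 8.1/2.7 = 3 mA.
Check: β·I_B = 18.2 mA > I_C = 3 mA, confirming saturation.

saturation; I_C ≈ 3 mA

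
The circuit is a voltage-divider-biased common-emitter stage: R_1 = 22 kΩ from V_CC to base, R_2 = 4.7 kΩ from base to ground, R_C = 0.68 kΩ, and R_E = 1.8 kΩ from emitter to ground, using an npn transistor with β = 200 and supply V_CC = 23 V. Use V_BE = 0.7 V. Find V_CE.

Thevenize the base divider: V_Th = V_CC·R_2/(R_1+R_2) = 23×4.7/26.7 = 4.05 V, R_Th = R_1‖R_2 = 3.87 kΩ.
Base-emitter loop: V_Th = I_B·R_Th + V_BE + (β+1)I_B·R_E, so I_B = (4.05 − 0.7) / (3.87 + 201×1.8) = 0.00916 mA.
I_C = β·I_B = 200×0.00916 = 1.83 mA, and I_E = (β+1)I_B = 1.84 mA.
V_CE = V_CC − I_C·R_C − I_E·R_E = 23 − 1.83×0.68 − 1.84×1.8 = 18.4 V.
V_CE = 18.4 V > 0.2 V confirms active-region operation.

V_CE ≈ 18 V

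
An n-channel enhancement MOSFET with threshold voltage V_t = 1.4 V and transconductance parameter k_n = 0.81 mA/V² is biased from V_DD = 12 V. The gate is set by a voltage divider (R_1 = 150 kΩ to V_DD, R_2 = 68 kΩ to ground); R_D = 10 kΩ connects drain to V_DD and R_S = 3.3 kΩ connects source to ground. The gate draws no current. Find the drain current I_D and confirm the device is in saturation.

I_D ≈ 0.41 mA

V_G = V_DD·R_2/(R_1+R_2) = 12×68/218 = 3.74 V.
Assume saturation: I_D = (k_n/2)(V_GS − V_t)² with V_GS = V_G − I_D·R_S = 3.74 − 3.3·I_D.
Substituting gives 4.41·I_D² − 7.26·I_D + 2.22 = 0, with roots I_D = 0.406 or 1.24 mA.
The root I_D = 1.24 mA gives V_GS = -0.35 V ≤ V_t, so take I_D = 0.406 mA.
Then V_GS = 2.4 V and V_DS = V_DD − I_D(R_D+R_S) = 12 − 0.406×13.3 = 6.59 V.
Saturation requires V_DS ≥ V_GS − V_t = 1 V; 6.59 ≥ 1 ✓.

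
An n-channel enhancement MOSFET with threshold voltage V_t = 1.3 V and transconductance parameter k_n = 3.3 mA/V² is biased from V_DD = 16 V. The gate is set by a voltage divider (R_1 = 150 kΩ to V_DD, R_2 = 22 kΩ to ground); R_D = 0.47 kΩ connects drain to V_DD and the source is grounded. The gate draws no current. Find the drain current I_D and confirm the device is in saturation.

V_G = V_DD·R_2/(R_1+R_2) = 16×22/172 = 2.05 V. With the source grounded, V_GS = V_G = 2.05 V.
Assume saturation: I_D = (k_n/2)(V_GS − V_t)² = (3.3/2)×(2.05 − 1.3)² = 1.65×0.747² = 0.92 mA.
V_DS = V_DD − I_D·R_D = 16 − 0.92×0.47 = 15.6 V.
Saturation requires V_DS ≥ V_GS − V_t = 0.747 V; 15.6 ≥ 0.747 ✓.

I_D ≈ 0.92 mA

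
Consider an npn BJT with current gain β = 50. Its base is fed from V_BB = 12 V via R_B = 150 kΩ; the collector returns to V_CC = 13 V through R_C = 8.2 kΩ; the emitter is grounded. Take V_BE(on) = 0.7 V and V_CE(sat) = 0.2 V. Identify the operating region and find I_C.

Assume active: I_B = (12 − 0.7)/150 = 0.0753 mA, giving I_C = β·I_B = 3.77 mA.
But then V_CE = 13 − 3.77×8.2 = -17.9 V < V_CE(sat) = 0.2 V — impossible in the active region.
So the transistor is saturated. With V_CE = 0.2 V, I_C = (V_CC − 0.2)/R_C = 12.8/8.2 = 1.56 mA.
Check: β·I_B = 3.77 mA > I_C = 1.56 mA, confirming saturation.

saturation; I_C ≈ 1.6 mA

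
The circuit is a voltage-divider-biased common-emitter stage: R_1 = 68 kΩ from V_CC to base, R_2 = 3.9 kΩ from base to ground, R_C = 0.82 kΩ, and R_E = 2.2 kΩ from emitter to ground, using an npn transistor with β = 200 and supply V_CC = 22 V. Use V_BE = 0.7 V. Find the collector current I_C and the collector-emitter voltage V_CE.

Thevenize the base divider: V_Th = V_CC·R_2/(R_1+R_2) = 22×3.9/71.9 = 1.19 V, R_Th = R_1‖R_2 = 3.69 kΩ.
Base-emitter loop: V_Th = I_B·R_Th + V_BE + (β+1)I_B·R_E, so I_B = (1.19 − 0.7) / (3.69 + 201×2.2) = 0.00111 mA.
I_C = β·I_B = 200×0.00111 = 0.221 mA, and I_E = (β+1)I_B = 0.222 mA.
V_CE = V_CC − I_C·R_C − I_E·R_E = 22 − 0.221×0.82 − 0.222×2.2 = 21.3 V.
V_CE = 21.3 V > 0.2 V confirms active-region operation.

I_C ≈ 0.22 mA, V_CE ≈ 21 V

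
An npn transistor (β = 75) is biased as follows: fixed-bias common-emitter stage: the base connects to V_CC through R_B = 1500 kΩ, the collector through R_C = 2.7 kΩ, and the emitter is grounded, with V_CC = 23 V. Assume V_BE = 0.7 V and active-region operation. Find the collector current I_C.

I_C ≈ 1.1 mA

Base loop: V_CC = I_B·R_B + V_BE, so I_B = (23 − 0.7)/1500 kΩ = 0.0149 mA.
In the active region I_C = β·I_B = 75 × 0.0149 = 1.11 mA.
Collector loop: V_CE = V_CC − I_C·R_C = 23 − 1.11×2.7 = 20 V.
Since V_CE = 20 V > V_CE(sat) ≈ 0.2 V, the transistor is in the active region as assumed.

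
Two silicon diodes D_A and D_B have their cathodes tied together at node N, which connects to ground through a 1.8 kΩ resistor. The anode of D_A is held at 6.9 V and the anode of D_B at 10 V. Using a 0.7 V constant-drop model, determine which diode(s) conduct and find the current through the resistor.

Assume both conduct. Then node N would need to be at both 6.9−0.7 = 6.2 V and 10−0.7 = 9.3 V, which is impossible.
Assume only D_B conducts: V_N = 10 − 0.7 = 9.3 V, so I_R = 9.3/1.8 = 5.17 mA.
Check D_A: its anode-to-cathode voltage is 6.9 − 9.3 = -2.4 V < 0.7 V, so it is off. The assumption is consistent.

Only D_B conducts; I_R ≈ 5.2 mA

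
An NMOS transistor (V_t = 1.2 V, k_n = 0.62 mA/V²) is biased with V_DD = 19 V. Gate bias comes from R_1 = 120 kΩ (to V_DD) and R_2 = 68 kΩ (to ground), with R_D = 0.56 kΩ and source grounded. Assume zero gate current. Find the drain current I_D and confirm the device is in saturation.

V_G = V_DD·R_2/(R_1+R_2) = 19×68/188 = 6.87 V. With the source grounded, V_GS = V_G = 6.87 V.
Assume saturation: I_D = (k_n/2)(V_GS − V_t)² = (0.62/2)×(6.87 − 1.2)² = 0.31×5.67² = 9.97 mA.
V_DS = V_DD − I_D·R_D = 19 − 9.97×0.56 = 13.4 V.
Saturation requires V_DS ≥ V_GS − V_t = 5.67 V; 13.4 ≥ 5.67 ✓.

I_D ≈ 10 mA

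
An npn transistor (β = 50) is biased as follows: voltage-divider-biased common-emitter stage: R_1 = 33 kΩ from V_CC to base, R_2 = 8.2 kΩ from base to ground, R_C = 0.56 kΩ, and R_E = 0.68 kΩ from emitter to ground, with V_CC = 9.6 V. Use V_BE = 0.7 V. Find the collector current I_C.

Thevenize the base divider: V_Th = V_CC·R_2/(R_1+R_2) = 9.6×8.2/41.2 = 1.91 V, R_Th = R_1‖R_2 = 6.57 kΩ.
Base-emitter loop: V_Th = I_B·R_Th + V_BE + (β+1)I_B·R_E, so I_B = (1.91 − 0.7) / (6.57 + 51×0.68) = 0.0294 mA.
I_C = β·I_B = 50×0.0294 = 1.47 mA, and I_E = (β+1)I_B = 1.5 mA.
V_CE = V_CC − I_C·R_C − I_E·R_E = 9.6 − 1.47×0.56 − 1.5×0.68 = 7.76 V.
V_CE = 7.76 V > 0.2 V confirms active-region operation.

I_C ≈ 1.5 mA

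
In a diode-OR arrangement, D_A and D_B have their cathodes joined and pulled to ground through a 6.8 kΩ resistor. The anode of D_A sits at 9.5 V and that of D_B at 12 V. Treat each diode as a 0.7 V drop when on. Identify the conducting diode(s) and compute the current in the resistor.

Only D_B conducts; I_R ≈ 1.7 mA

Assume both conduct. Then node N would need to be at both 9.5−0.7 = 8.8 V and 12−0.7 = 11.3 V, which is impossible.
Assume only D_B conducts: V_N = 12 − 0.7 = 11.3 V, so I_R = 11.3/6.8 = 1.66 mA.
Check D_A: its anode-to-cathode voltage is 9.5 − 11.3 = -1.8 V < 0.7 V, so it is off. The assumption is consistent.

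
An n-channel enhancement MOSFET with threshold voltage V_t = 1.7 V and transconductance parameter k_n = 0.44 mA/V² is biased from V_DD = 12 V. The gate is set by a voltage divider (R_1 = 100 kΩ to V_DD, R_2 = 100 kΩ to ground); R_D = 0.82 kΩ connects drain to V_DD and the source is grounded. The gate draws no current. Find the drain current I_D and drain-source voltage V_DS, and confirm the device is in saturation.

V_G = V_DD·R_2/(R_1+R_2) = 12×100/200 = 6 V. With the source grounded, V_GS = V_G = 6 V.
Assume saturation: I_D = (k_n/2)(V_GS − V_t)² = (0.44/2)×(6 − 1.7)² = 0.22×4.3² = 4.07 mA.
V_DS = V_DD − I_D·R_D = 12 − 4.07×0.82 = 8.66 V.
Saturation requires V_DS ≥ V_GS − V_t = 4.3 V; 8.66 ≥ 4.3 ✓.

I_D ≈ 4.1 mA, V_DS ≈ 8.7 V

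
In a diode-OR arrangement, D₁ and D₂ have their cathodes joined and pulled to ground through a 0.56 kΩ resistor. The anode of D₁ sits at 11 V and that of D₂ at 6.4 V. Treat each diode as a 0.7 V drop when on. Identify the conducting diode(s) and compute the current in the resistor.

Assume both conduct. Then node N would need to be at both 11−0.7 = 10.3 V and 6.4−0.7 = 5.7 V, which is impossible.
Assume only D₁ conducts: V_N = 11 − 0.7 = 10.3 V, so I_R = 10.3/0.56 = 18.4 mA.
Check D₂: its anode-to-cathode voltage is 6.4 − 10.3 = -3.9 V < 0.7 V, so it is off. The assumption is consistent.

Only D₁ conducts; I_R ≈ 18 mA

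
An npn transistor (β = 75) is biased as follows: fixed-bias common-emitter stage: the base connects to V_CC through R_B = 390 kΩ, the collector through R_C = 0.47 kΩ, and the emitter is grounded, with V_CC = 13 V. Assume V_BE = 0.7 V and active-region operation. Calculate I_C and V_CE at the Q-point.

Base loop: V_CC = I_B·R_B + V_BE, so I_B = (13 − 0.7)/390 kΩ = 0.0315 mA.
In the active region I_C = β·I_B = 75 × 0.0315 = 2.37 mA.
Collector loop: V_CE = V_CC − I_C·R_C = 13 − 2.37×0.47 = 11.9 V.
Since V_CE = 11.9 V > V_CE(sat) ≈ 0.2 V, the transistor is in the active region as assumed.

I_C ≈ 2.4 mA, V_CE ≈ 12 V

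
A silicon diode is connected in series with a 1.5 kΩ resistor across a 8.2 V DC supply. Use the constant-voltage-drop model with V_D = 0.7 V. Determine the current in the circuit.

KVL around the loop: 8.2 = V_D + I·R = 0.7 + I × 1.5 kΩ.
So I = (8.2 − 0.7) / 1.5 kΩ = 7.5 / 1.5 = 5 mA.

I ≈ 5 mA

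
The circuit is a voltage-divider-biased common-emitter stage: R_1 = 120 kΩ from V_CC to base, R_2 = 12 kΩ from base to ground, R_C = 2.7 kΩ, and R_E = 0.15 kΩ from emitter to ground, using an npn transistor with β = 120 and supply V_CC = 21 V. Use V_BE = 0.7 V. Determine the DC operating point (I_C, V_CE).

Thevenize the base divider: V_Th = V_CC·R_2/(R_1+R_2) = 21×12/132 = 1.91 V, R_Th = R_1‖R_2 = 10.9 kΩ.
Base-emitter loop: V_Th = I_B·R_Th + V_BE + (β+1)I_B·R_E, so I_B = (1.91 − 0.7) / (10.9 + 121×0.15) = 0.0416 mA.
I_C = β·I_B = 120×0.0416 = 4.99 mA, and I_E = (β+1)I_B = 5.03 mA.
V_CE = V_CC − I_C·R_C − I_E·R_E = 21 − 4.99×2.7 − 5.03×0.15 = 6.76 V.
V_CE = 6.76 V > 0.2 V confirms active-region operation.

I_C ≈ 5 mA, V_CE ≈ 6.8 V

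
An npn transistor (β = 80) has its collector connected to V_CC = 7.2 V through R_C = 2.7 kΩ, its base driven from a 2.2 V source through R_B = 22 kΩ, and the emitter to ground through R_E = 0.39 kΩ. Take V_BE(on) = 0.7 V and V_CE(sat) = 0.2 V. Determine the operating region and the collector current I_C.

Assume active. Base-emitter loop: I_B = (V_BB − V_BE)/(R_B + (β+1)R_E) = (2.2 − 0.7)/(22 + 81×0.39) = 0.028 mA.
I_C = β·I_B = 80×0.028 = 2.24 mA.
V_CE = V_CC − I_C·R_C − I_E·R_E = 7.2 − 2.24×2.7 − 2.27×0.39 = 0.27 V > V_CE(sat), so the active-region assumption holds.

active; I_C ≈ 2.2 mA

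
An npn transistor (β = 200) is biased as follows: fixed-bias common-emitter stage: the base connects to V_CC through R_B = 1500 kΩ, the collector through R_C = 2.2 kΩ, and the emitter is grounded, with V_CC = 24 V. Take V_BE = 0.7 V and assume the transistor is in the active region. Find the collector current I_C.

Base loop: V_CC = I_B·R_B + V_BE, so I_B = (24 − 0.7)/1500 kΩ = 0.0155 mA.
In the active region I_C = β·I_B = 200 × 0.0155 = 3.11 mA.
Collector loop: V_CE = V_CC − I_C·R_C = 24 − 3.11×2.2 = 17.2 V.
Since V_CE = 17.2 V > V_CE(sat) ≈ 0.2 V, the transistor is in the active region as assumed.

I_C ≈ 3.1 mA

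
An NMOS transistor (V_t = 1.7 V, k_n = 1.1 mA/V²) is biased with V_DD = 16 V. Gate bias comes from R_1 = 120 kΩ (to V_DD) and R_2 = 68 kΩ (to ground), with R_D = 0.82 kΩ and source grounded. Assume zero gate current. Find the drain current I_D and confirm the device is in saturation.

I_D ≈ 9.2 mA

V_G = V_DD·R_2/(R_1+R_2) = 16×68/188 = 5.79 V. With the source grounded, V_GS = V_G = 5.79 V.
Assume saturation: I_D = (k_n/2)(V_GS − V_t)² = (1.1/2)×(5.79 − 1.7)² = 0.55×4.09² = 9.19 mA.
V_DS = V_DD − I_D·R_D = 16 − 9.19×0.82 = 8.47 V.
Saturation requires V_DS ≥ V_GS − V_t = 4.09 V; 8.47 ≥ 4.09 ✓.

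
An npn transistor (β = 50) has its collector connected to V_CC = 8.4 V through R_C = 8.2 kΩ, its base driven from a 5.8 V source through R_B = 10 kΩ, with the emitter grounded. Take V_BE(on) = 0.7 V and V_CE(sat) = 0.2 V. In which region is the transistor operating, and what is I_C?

saturation; I_C ≈ 1 mA

Assume active: I_B = (5.8 − 0.7)/10 = 0.51 mA, giving I_C = β·I_B = 25.5 mA.
But then V_CE = 8.4 − 25.5×8.2 = -201 V < V_CE(sat) = 0.2 V — impossible in the active region.
So the transistor is saturated. With V_CE = 0.2 V, I_C = (V_CC − 0.2)/R_C = 8.2/8.2 = 1 mA.
Check: β·I_B = 25.5 mA > I_C = 1 mA, confirming saturation.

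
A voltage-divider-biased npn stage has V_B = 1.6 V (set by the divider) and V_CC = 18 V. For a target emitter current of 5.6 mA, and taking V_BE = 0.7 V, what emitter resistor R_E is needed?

V_E = V_B − V_BE = 1.6 − 0.7 = 0.9 V.
R_E = V_E / I_E = 0.9 / 5.6 = 0.161 kΩ.

R_E ≈ 0.16 kΩ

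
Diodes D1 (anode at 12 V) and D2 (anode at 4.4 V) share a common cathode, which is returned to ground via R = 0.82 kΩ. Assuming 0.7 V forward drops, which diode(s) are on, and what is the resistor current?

Only D1 conducts; I_R ≈ 14 mA

Assume both conduct. Then node N would need to be at both 12−0.7 = 11.3 V and 4.4−0.7 = 3.7 V, which is impossible.
Assume only D1 conducts: V_N = 12 − 0.7 = 11.3 V, so I_R = 11.3/0.82 = 13.8 mA.
Check D2: its anode-to-cathode voltage is 4.4 − 11.3 = -6.9 V < 0.7 V, so it is off. The assumption is consistent.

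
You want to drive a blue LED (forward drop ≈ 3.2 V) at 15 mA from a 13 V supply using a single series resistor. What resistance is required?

R ≈ 0.65 kΩ

The resistor drops V_S − V_D = 13 − 3.2 = 9.8 V at 15 mA.
R = 9.8 V / 15 mA = 0.653 kΩ.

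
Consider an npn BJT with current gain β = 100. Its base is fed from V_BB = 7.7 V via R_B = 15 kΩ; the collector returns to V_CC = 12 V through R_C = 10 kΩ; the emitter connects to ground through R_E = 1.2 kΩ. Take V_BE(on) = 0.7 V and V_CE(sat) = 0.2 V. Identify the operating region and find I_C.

saturation; I_C ≈ 1 mA

Assume active: I_B = (7.7 − 0.7)/(15 + 101×1.2) = 0.0514 mA, I_C = β·I_B = 5.14 mA.
Then V_CE = 12 − 5.14×10 − 5.19×1.2 = -45.6 V < 0.2 V — the active assumption fails.
Re-solve with V_CE = 0.2 V. KCL at the emitter: V_E/R_E = (V_BB−0.7−V_E)/R_B + (V_CC−0.2−V_E)/R_C, giving V_E = 1.65 V.
I_C = (V_CC − 0.2 − V_E)/R_C = (11.8 − 1.65)/10 = 1.02 mA.
Check: I_B = (7 − 1.65)/15 = 0.357 mA, and β·I_B = 35.7 mA > I_C, confirming saturation.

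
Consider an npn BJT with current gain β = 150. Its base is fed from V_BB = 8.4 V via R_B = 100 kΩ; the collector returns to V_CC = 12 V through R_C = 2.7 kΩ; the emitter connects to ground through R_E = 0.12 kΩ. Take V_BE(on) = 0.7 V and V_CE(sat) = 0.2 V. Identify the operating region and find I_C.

saturation; I_C ≈ 4.2 mA

Assume active: I_B = (8.4 − 0.7)/(100 + 151×0.12) = 0.0652 mA, I_C = β·I_B = 9.78 mA.
Then V_CE = 12 − 9.78×2.7 − 9.84×0.12 = -15.6 V < 0.2 V — the active assumption fails.
Re-solve with V_CE = 0.2 V. KCL at the emitter: V_E/R_E = (V_BB−0.7−V_E)/R_B + (V_CC−0.2−V_E)/R_C, giving V_E = 0.51 V.
I_C = (V_CC − 0.2 − V_E)/R_C = (11.8 − 0.51)/2.7 = 4.18 mA.
Check: I_B = (7.7 − 0.51)/100 = 0.0719 mA, and β·I_B = 10.8 mA > I_C, confirming saturation.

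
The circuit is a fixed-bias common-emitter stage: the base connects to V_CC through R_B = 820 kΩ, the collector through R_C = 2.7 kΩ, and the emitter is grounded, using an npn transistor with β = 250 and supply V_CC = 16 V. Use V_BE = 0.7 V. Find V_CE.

Base loop: V_CC = I_B·R_B + V_BE, so I_B = (16 − 0.7)/820 kΩ = 0.0187 mA.
In the active region I_C = β·I_B = 250 × 0.0187 = 4.66 mA.
Collector loop: V_CE = V_CC − I_C·R_C = 16 − 4.66×2.7 = 3.41 V.
Since V_CE = 3.41 V > V_CE(sat) ≈ 0.2 V, the transistor is in the active region as assumed.

V_CE ≈ 3.4 V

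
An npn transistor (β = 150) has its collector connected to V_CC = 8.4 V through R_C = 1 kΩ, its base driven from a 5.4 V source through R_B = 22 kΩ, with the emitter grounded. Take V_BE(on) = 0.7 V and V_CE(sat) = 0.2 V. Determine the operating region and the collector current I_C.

saturation; I_C ≈ 8.2 mA

Assume active: I_B = (5.4 − 0.7)/22 = 0.214 mA, giving I_C = β·I_B = 32 mA.
But then V_CE = 8.4 − 32×1 = -23.6 V < V_CE(sat) = 0.2 V — impossible in the active region.
So the transistor is saturated. With V_CE = 0.2 V, I_C = (V_CC − 0.2)/R_C = 8.2/1 = 8.2 mA.
Check: β·I_B = 32 mA > I_C = 8.2 mA, confirming saturation.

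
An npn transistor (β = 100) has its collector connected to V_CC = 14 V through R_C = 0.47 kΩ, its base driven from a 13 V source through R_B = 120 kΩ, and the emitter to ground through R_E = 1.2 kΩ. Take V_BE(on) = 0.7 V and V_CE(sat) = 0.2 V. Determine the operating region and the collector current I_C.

active; I_C ≈ 5.1 mA

Assume active. Base-emitter loop: I_B = (V_BB − V_BE)/(R_B + (β+1)R_E) = (13 − 0.7)/(120 + 101×1.2) = 0.051 mA.
I_C = β·I_B = 100×0.051 = 5.1 mA.
V_CE = V_CC − I_C·R_C − I_E·R_E = 14 − 5.1×0.47 − 5.15×1.2 = 5.42 V > V_CE(sat), so the active-region assumption holds.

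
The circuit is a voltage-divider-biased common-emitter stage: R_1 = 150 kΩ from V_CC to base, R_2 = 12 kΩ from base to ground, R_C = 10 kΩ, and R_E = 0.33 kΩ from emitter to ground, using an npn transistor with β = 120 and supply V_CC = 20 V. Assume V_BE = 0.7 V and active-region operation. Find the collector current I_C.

Thevenize the base divider: V_Th = V_CC·R_2/(R_1+R_2) = 20×12/162 = 1.48 V, R_Th = R_1‖R_2 = 11.1 kΩ.
Base-emitter loop: V_Th = I_B·R_Th + V_BE + (β+1)I_B·R_E, so I_B = (1.48 − 0.7) / (11.1 + 121×0.33) = 0.0153 mA.
I_C = β·I_B = 120×0.0153 = 1.84 mA, and I_E = (β+1)I_B = 1.85 mA.
V_CE = V_CC − I_C·R_C − I_E·R_E = 20 − 1.84×10 − 1.85×0.33 = 1.02 V.
V_CE = 1.02 V > 0.2 V confirms active-region operation.

I_C ≈ 1.8 mA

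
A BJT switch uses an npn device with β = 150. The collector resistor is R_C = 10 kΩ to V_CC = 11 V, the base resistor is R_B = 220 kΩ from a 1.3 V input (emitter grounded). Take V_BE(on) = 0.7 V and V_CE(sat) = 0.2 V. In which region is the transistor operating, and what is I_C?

active; I_C ≈ 0.41 mA

Assume active. Base-emitter loop: I_B = (V_BB − V_BE)/R_B = (1.3 − 0.7)/220 = 0.00273 mA.
I_C = β·I_B = 150×0.00273 = 0.409 mA.
V_CE = V_CC − I_C·R_C = 11 − 0.409×10 = 6.91 V > V_CE(sat), so the active-region assumption holds.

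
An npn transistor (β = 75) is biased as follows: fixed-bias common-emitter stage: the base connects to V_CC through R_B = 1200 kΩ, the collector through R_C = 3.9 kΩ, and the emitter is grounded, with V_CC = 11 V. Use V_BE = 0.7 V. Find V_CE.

Base loop: V_CC = I_B·R_B + V_BE, so I_B = (11 − 0.7)/1200 kΩ = 0.00858 mA.
In the active region I_C = β·I_B = 75 × 0.00858 = 0.644 mA.
Collector loop: V_CE = V_CC − I_C·R_C = 11 − 0.644×3.9 = 8.49 V.
Since V_CE = 8.49 V > V_CE(sat) ≈ 0.2 V, the transistor is in the active region as assumed.

V_CE ≈ 8.5 V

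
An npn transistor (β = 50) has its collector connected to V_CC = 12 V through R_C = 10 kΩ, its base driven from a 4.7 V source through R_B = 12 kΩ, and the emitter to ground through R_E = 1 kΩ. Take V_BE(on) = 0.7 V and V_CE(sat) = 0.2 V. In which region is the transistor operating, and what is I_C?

Assume active: I_B = (4.7 − 0.7)/(12 + 51×1) = 0.0635 mA, I_C = β·I_B = 3.17 mA.
Then V_CE = 12 − 3.17×10 − 3.24×1 = -23 V < 0.2 V — the active assumption fails.
Re-solve with V_CE = 0.2 V. KCL at the emitter: V_E/R_E = (V_BB−0.7−V_E)/R_B + (V_CC−0.2−V_E)/R_C, giving V_E = 1.28 V.
I_C = (V_CC − 0.2 − V_E)/R_C = (11.8 − 1.28)/10 = 1.05 mA.
Check: I_B = (4 − 1.28)/12 = 0.227 mA, and β·I_B = 11.3 mA > I_C, confirming saturation.

saturation; I_C ≈ 1.1 mA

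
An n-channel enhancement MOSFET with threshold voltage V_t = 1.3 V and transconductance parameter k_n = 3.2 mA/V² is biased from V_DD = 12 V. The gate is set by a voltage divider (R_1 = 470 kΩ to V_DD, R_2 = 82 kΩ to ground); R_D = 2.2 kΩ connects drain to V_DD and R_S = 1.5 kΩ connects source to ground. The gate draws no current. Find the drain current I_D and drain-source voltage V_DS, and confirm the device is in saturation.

I_D ≈ 0.13 mA, V_DS ≈ 12 V

V_G = V_DD·R_2/(R_1+R_2) = 12×82/552 = 1.78 V.
Assume saturation: I_D = (k_n/2)(V_GS − V_t)² with V_GS = V_G − I_D·R_S = 1.78 − 1.5·I_D.
Substituting gives 3.6·I_D² − 3.32·I_D + 0.373 = 0, with roots I_D = 0.131 or 0.79 mA.
The root I_D = 0.79 mA gives V_GS = 0.597 V ≤ V_t, so take I_D = 0.131 mA.
Then V_GS = 1.59 V and V_DS = V_DD − I_D(R_D+R_S) = 12 − 0.131×3.7 = 11.5 V.
Saturation requires V_DS ≥ V_GS − V_t = 0.286 V; 11.5 ≥ 0.286 ✓.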